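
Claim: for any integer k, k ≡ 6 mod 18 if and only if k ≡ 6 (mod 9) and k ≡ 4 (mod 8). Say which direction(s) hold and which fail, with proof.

(⇒) fails; (⇐) holds.

(⇐) If k ≡ 6 (mod 9) and k ≡ 4 (mod 8), then by the Chinese remainder theorem k ≡ 60 (mod 72). Since 60 ≡ 6 (mod 18) and 18 ∣ 72, we get k ≡ 6 (mod 18).

(⇒) This fails: k = 24 gives 24 ≡ 6 (mod 18) but 24 ≡ 0 (mod 8), so the conjunction on the right does not hold.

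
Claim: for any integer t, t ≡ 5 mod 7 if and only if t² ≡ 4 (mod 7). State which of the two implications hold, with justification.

(⇒) Suppose t ≡ 5 mod 7. Write t = 7j + 5. Then (7j + 5)² = 49j² + 70j + 25 = 7(7j² + 10j + 3) + 4, so t² ≡ 4 (mod 7).

(⇐) This fails: take t = 2. Then 2² = 4 ≡ 4 (mod 7), yet 2 ≡ 2 (mod 7), not 5.

(⇒) holds; (⇐) fails.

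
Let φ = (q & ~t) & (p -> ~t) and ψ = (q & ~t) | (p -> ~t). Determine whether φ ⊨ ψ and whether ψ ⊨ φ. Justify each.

Only the forward direction holds.

(⟹) Assume the antecedent. If q is true, the antecedent forces (q = T, t = F, p = F) or (q = T, t = F, p = T), and (q & ~t) | (p -> ~t) holds there. If q is false, the antecedent cannot hold. Either way (q & ~t) | (p -> ~t) holds.

(⟸) This fails. Under q = F, t = F, p = F, the left side is false but the right side is true.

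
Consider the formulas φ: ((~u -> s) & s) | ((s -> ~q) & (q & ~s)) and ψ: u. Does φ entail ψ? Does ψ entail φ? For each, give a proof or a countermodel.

Neither implication holds.

Forward direction. This fails. Under u = F, s = T, q = F, the left side is true but the right side is false.

Converse. This fails. Under u = T, s = F, q = F, the left side is false but the right side is true.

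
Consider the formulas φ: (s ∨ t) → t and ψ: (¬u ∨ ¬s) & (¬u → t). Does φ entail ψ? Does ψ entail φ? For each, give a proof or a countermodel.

Only the reverse direction holds.

(→) This fails. Under t = F, u = F, s = F, the left side is true but the right side is false.

(←) Assume the antecedent. If t is true, (s ∨ t) → t reduces to true regardless of the other variables. If t is false, the antecedent forces (t = F, u = T, s = F), and (s ∨ t) → t holds there. Either way (s ∨ t) → t holds.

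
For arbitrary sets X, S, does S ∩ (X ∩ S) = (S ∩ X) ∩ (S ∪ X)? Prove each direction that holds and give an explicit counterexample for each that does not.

(⟹) Let x ∈ S ∩ (X ∩ S). Then x ∈ X ∩ S, from which x ∈ (S ∩ X) ∩ (S ∪ X).

(⟸) Let x ∈ (S ∩ X) ∩ (S ∪ X). Then x ∈ X ∩ S, from which x ∈ S ∩ (X ∩ S).

The two sets are equal.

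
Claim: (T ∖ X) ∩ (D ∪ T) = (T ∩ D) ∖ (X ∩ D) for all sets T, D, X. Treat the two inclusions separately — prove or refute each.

Reverse inclusion. Let x ∈ (T ∩ D) ∖ (X ∩ D). Then x ∈ T ∩ D and x ∉ X, from which x ∈ (T ∖ X) ∩ (D ∪ T).

Forward inclusion. This inclusion fails. Take T = {1}, D = ∅, X = ∅; then 1 ∈ (T ∖ X) ∩ (D ∪ T) but 1 ∉ (T ∩ D) ∖ (X ∩ D).

The sets are not equal: only the reverse inclusion holds.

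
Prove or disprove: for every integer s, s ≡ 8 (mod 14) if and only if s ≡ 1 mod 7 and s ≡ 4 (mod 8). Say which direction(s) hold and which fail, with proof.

(⇒) This fails: s = 8 gives 8 ≡ 8 (mod 14) but 8 ≡ 0 (mod 8), so the conjunction on the right does not hold.

(⇐) Conversely, if s ≡ 1 (mod 7) and s ≡ 4 (mod 8), then by the Chinese remainder theorem s ≡ 36 (mod 56). Since 36 ≡ 8 (mod 14) and 14 ∣ 56, we get s ≡ 8 (mod 14).

Not equivalent: only (⇐) holds.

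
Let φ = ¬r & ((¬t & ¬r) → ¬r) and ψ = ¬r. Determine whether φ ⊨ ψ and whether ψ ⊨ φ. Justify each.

Equivalent; both directions hold.

(⟹) Assume the antecedent. If t is true, the antecedent forces (t = T, r = F), and ¬r holds there. If t is false, the antecedent forces (t = F, r = F), and ¬r holds there. Either way ¬r holds.

(⟸) Assume the antecedent. If t is true, the antecedent forces (t = T, r = F), and ¬r & ((¬t & ¬r) → ¬r) holds there. If t is false, the antecedent forces (t = F, r = F), and ¬r & ((¬t & ¬r) → ¬r) holds there. Either way ¬r & ((¬t & ¬r) → ¬r) holds.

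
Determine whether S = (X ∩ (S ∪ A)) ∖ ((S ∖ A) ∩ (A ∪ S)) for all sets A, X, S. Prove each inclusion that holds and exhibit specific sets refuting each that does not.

Both inclusions fail.

(⊆) This inclusion fails. Take A = ∅, X = ∅, S = {1}; then 1 ∈ S but 1 ∉ (X ∩ (S ∪ A)) ∖ ((S ∖ A) ∩ (A ∪ S)).

(⊇) This inclusion fails. Take A = {1}, X = {1}, S = ∅; then 1 ∈ (X ∩ (S ∪ A)) ∖ ((S ∖ A) ∩ (A ∪ S)) but 1 ∉ S.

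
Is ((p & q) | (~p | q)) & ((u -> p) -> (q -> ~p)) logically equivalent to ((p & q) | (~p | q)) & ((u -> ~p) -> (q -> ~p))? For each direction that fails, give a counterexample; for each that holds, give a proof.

(→) Assume the antecedent. If u is true, the antecedent forces (u = T, q = F, p = F) or (u = T, q = T, p = F), and the consequent holds there. If u is false, the antecedent forces (u = F, q = F, p = F) or (u = F, q = T, p = F), and the consequent holds there. Either way the consequent holds.

(←) This fails. Under u = T, q = T, p = T, the left side is false but the right side is true.

(⇒) holds; (⇐) fails.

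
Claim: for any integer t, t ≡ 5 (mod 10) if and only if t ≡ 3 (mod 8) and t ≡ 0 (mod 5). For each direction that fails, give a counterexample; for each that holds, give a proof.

The forward direction fails; the converse holds.

(⇒) This fails: t = 25 gives 25 ≡ 5 (mod 10) but 25 ≡ 1 (mod 8), so the conjunction on the right does not hold.

(⇐) Conversely, if t ≡ 3 (mod 8) and t ≡ 0 (mod 5), then by the Chinese remainder theorem t ≡ 35 (mod 40). Since 35 ≡ 5 (mod 10) and 10 ∣ 40, we get t ≡ 5 (mod 10).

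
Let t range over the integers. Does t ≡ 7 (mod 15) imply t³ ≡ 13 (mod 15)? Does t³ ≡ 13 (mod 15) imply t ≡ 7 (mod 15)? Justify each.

(←) Suppose t³ ≡ 13 (mod 15). The only residue r in {0, …, 14} with r³ ≡ 13 (mod 15) is r = 7, so t ≡ 7 (mod 15).

(→) Suppose t ≡ 7 (mod 15). Write t = 15j + 7. Then (15j + 7)³ = 3375j³ + 4725j² + 2205j + 343 = 15(225j³ + 315j² + 147j + 22) + 13, so t³ ≡ 13 (mod 15).

Equivalent; both directions hold.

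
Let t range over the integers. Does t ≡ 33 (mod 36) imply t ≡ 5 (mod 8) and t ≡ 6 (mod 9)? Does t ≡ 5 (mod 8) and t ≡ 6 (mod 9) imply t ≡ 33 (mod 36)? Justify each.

Only the converse holds.

(⟹) This fails: t = 33 gives 33 ≡ 33 (mod 36) but 33 ≡ 1 (mod 8), so the conjunction on the right does not hold.

(⟸) Conversely, if t ≡ 5 (mod 8) and t ≡ 6 (mod 9), then by the Chinese remainder theorem t ≡ 69 (mod 72). Since 69 ≡ 33 (mod 36) and 36 ∣ 72, we get t ≡ 33 (mod 36).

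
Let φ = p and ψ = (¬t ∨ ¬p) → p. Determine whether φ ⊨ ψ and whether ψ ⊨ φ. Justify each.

The biconditional holds.

(⇒) Assume the antecedent. If p is true, (¬t ∨ ¬p) → p reduces to true regardless of the other variables. If p is false, the antecedent cannot hold. Either way (¬t ∨ ¬p) → p holds.

(⇐) Assume the antecedent. If p is true, p reduces to true regardless of the other variables. If p is false, the antecedent cannot hold. Either way p holds.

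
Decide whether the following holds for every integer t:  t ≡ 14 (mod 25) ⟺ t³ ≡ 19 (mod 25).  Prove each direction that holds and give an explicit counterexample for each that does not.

Both directions hold; the statement is true.

(⟹) Suppose t ≡ 14 (mod 25). Write t = 25j + 14. Then (25j + 14)³ = 15625j³ + 26250j² + 14700j + 2744 = 25(625j³ + 1050j² + 588j + 109) + 19, so t³ ≡ 19 (mod 25).

(⟸) Conversely, suppose t³ ≡ 19 (mod 25). The only residue r in {0, …, 24} with r³ ≡ 19 (mod 25) is r = 14, so t ≡ 14 (mod 25).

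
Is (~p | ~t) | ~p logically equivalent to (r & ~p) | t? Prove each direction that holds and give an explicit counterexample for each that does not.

Forward direction. This fails. Under r = F, p = F, t = F, the left side is true but the right side is false.

Converse. This fails. Under r = F, p = T, t = T, the left side is false but the right side is true.

(⇒) fails and (⇐) fails.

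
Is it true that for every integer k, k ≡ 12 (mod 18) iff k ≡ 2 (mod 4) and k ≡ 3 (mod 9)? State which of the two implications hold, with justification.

(→) This fails: k = 12 gives 12 ≡ 12 (mod 18) but 12 ≡ 0 (mod 4), so the conjunction on the right does not hold.

(←) Conversely, if k ≡ 2 (mod 4) and k ≡ 3 (mod 9), then by the Chinese remainder theorem k ≡ 30 (mod 36). Since 30 ≡ 12 (mod 18) and 18 ∣ 36, we get k ≡ 12 (mod 18).

(⇒) fails; (⇐) holds.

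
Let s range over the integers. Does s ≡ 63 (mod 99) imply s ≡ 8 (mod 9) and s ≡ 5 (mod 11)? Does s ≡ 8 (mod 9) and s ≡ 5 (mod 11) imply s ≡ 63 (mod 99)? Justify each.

(⇒) fails and (⇐) fails.

(⇒) This fails: s = 63 gives 63 ≡ 63 (mod 99) but 63 ≡ 0 (mod 9), so the conjunction on the right does not hold.

(⇐) This fails: s = 71 satisfies both congruences on the right (71 ≡ 8 mod 9 and 71 ≡ 5 mod 11) yet 71 ≡ 71 (mod 99), not 63.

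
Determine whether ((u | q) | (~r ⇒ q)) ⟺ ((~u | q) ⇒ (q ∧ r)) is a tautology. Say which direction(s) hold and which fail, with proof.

(⇐) Assume the antecedent. If u is true, (u | q) | (~r ⇒ q) reduces to true regardless of the other variables. If u is false, the antecedent forces (u = F, r = T, q = T), and (u | q) | (~r ⇒ q) holds there. Either way (u | q) | (~r ⇒ q) holds.

(⇒) This fails. Under u = F, r = T, q = F, the left side is true but the right side is false.

Not equivalent: only (⇐) holds.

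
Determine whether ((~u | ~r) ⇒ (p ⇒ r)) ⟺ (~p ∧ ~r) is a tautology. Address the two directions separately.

The forward direction fails; the converse holds.

[⇒] This fails. Under u = F, r = T, p = F, the left side is true but the right side is false.

[⇐] Assume the antecedent. If u is true, the antecedent forces (u = T, r = F, p = F), and (~u | ~r) ⇒ (p ⇒ r) holds there. If u is false, the antecedent forces (u = F, r = F, p = F), and (~u | ~r) ⇒ (p ⇒ r) holds there. Either way (~u | ~r) ⇒ (p ⇒ r) holds.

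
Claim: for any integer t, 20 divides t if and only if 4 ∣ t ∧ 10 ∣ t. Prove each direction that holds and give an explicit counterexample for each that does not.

Both implications hold.

(⇒) If 20 ∣ t, write t = 20q. Since 20 = 5·4, t = 4·(5q), so 4 ∣ t; and since 20 = 2·10, t = 10·(2q), so 10 ∣ t.

(⇐) Suppose 4 ∣ t and 10 ∣ t. Any common multiple of 4 and 10 is a multiple of their lcm; here lcm(4, 10) = 4·10/gcd(4, 10) = 40/2 = 20, so 20 ∣ t.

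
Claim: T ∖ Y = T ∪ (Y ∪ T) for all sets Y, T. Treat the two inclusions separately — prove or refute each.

(⟹) Let x ∈ T ∖ Y. Then x ∈ T and x ∉ Y, from which x ∈ T ∪ (Y ∪ T).

(⟸) This inclusion fails. Take Y = {1}, T = ∅; then 1 ∈ T ∪ (Y ∪ T) but 1 ∉ T ∖ Y.

Only the forward inclusion holds.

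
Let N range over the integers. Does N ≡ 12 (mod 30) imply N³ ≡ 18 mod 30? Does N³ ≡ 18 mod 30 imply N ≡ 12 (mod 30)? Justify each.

Both implications hold.

(→) Suppose N ≡ 12 (mod 30). Write N = 30j + 12. Then (30j + 12)³ = 27000j³ + 32400j² + 12960j + 1728 = 30(900j³ + 1080j² + 432j + 57) + 18, so N³ ≡ 18 (mod 30).

(←) Conversely, suppose N³ ≡ 18 (mod 30). The only residue r in {0, …, 29} with r³ ≡ 18 (mod 30) is r = 12, so N ≡ 12 (mod 30).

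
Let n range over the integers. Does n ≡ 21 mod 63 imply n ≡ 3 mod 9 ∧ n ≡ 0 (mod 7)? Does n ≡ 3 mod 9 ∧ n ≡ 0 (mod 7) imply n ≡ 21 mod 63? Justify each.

Both directions hold; the statement is true.

[⇒] Suppose n ≡ 21 (mod 63); write n = 63j + 21. Since 9 ∣ 63, reducing mod 9 gives n ≡ 21 ≡ 3 (mod 9); since 7 ∣ 63, reducing mod 7 gives n ≡ 21 ≡ 0 (mod 7).

[⇐] Conversely, if n ≡ 3 (mod 9) and n ≡ 0 (mod 7), then by the Chinese remainder theorem n ≡ 21 (mod 63). This is exactly n ≡ 21 (mod 63).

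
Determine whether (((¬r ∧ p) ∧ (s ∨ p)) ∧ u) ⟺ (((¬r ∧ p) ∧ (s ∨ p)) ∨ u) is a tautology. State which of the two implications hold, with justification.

(⟸) This fails. Under u = T, r = F, p = F, s = F, the left side is false but the right side is true.

(⟹) Assume the antecedent. If u is true, ((¬r ∧ p) ∧ (s ∨ p)) ∨ u reduces to true regardless of the other variables. If u is false, the antecedent cannot hold. Either way ((¬r ∧ p) ∧ (s ∨ p)) ∨ u holds.

The forward direction holds; the converse fails.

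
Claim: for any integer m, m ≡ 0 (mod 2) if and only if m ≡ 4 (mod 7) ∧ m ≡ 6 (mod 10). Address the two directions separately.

(⇒) fails; (⇐) holds.

(→) This fails: m = 0 gives 0 ≡ 0 (mod 2) but 0 ≡ 0 (mod 7), so the conjunction on the right does not hold.

(←) Conversely, if m ≡ 4 (mod 7) and m ≡ 6 (mod 10), then by the Chinese remainder theorem m ≡ 46 (mod 70). Since 46 ≡ 0 (mod 2) and 2 ∣ 70, we get m ≡ 0 (mod 2).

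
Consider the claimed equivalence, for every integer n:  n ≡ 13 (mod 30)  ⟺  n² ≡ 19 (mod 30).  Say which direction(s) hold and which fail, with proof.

(→) Suppose n ≡ 13 (mod 30). Write n = 30j + 13. Then (30j + 13)² = 900j² + 780j + 169 = 30(30j² + 26j + 5) + 19, so n² ≡ 19 (mod 30).

(←) This fails: take n = 7. Then 7² = 49 ≡ 19 (mod 30), yet 7 ≡ 7 (mod 30), not 13.

Not equivalent: only (⇒) holds.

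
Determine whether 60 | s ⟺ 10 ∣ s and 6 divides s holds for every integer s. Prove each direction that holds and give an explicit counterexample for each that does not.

(⟹) If 60 ∣ s, write s = 60q. Since 60 = 6·10, s = 10·(6q), so 10 ∣ s; and since 60 = 10·6, s = 6·(10q), so 6 ∣ s.

(⟸) This fails: take s = 30. Both 10 ∣ 30 and 6 ∣ 30, yet 30 is not a multiple of 60 (since 30 = 0·60 + 30), so 60 ∤ 30.

Only the forward direction holds.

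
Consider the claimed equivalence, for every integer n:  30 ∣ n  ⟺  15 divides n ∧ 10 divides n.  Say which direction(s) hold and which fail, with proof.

Both directions hold; the statement is true.

(⟹) If 30 ∣ n, write n = 30q. Since 30 = 2·15, n = 15·(2q), so 15 ∣ n; and since 30 = 3·10, n = 10·(3q), so 10 ∣ n.

(⟸) Suppose 15 ∣ n and 10 ∣ n. Any common multiple of 15 and 10 is a multiple of their lcm; here lcm(15, 10) = 15·10/gcd(15, 10) = 150/5 = 30, so 30 ∣ n.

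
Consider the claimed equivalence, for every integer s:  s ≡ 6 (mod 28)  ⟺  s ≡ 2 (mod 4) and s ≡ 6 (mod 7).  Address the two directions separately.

Both directions hold.

(⇒) Suppose s ≡ 6 (mod 28); write s = 28j + 6. Since 4 ∣ 28, reducing mod 4 gives s ≡ 6 ≡ 2 (mod 4); since 7 ∣ 28, reducing mod 7 gives s ≡ 6 (mod 7).

(⇐) Conversely, if s ≡ 2 (mod 4) and s ≡ 6 (mod 7), then by the Chinese remainder theorem s ≡ 6 (mod 28). This is exactly s ≡ 6 (mod 28).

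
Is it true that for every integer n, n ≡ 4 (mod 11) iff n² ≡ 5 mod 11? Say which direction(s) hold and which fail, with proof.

Only the forward implication holds.

[⇒] Suppose n ≡ 4 (mod 11). Write n = 11j + 4. Then (11j + 4)² = 121j² + 88j + 16 = 11(11j² + 8j + 1) + 5, so n² ≡ 5 (mod 11).

[⇐] This fails: take n = 7. Then 7² = 49 ≡ 5 (mod 11), yet 7 ≡ 7 (mod 11), not 4.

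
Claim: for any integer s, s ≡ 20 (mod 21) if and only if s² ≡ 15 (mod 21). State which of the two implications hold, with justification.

(⟹) This fails: take s = 20. Then 20 ≡ 20 (mod 21), but 20² = 400 ≡ 1 (mod 21), not 15.

(⟸) This fails: take s = 6. Then 6² = 36 ≡ 15 (mod 21), yet 6 ≡ 6 (mod 21), not 20.

(⇒) fails and (⇐) fails.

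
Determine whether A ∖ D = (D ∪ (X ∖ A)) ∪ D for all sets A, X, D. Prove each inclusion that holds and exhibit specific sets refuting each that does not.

Forward inclusion. This inclusion fails. Take A = {1}, X = ∅, D = ∅; then 1 ∈ A ∖ D but 1 ∉ (D ∪ (X ∖ A)) ∪ D.

Reverse inclusion. This inclusion fails. Take A = ∅, X = {1}, D = ∅; then 1 ∈ (D ∪ (X ∖ A)) ∪ D but 1 ∉ A ∖ D.

Neither inclusion holds.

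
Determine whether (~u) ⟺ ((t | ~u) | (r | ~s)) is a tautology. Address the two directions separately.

Not equivalent: only (⇒) holds.

(⟹) Assume the antecedent. If u is true, the antecedent cannot hold. If u is false, (t | ~u) | (r | ~s) reduces to true regardless of the other variables. Either way (t | ~u) | (r | ~s) holds.

(⟸) This fails. Under r = F, u = T, s = F, t = F, the left side is false but the right side is true.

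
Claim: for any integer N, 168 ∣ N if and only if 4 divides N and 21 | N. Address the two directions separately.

The forward direction holds; the converse fails.

[⇒] If 168 ∣ N, write N = 168q. Since 168 = 42·4, N = 4·(42q), so 4 ∣ N; and since 168 = 8·21, N = 21·(8q), so 21 ∣ N.

[⇐] This fails: take N = 84. Both 4 ∣ 84 and 21 ∣ 84, yet 84 is not a multiple of 168 (since 84 = 0·168 + 84), so 168 ∤ 84.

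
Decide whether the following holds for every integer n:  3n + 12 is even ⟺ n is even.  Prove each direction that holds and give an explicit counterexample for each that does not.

Equivalent; both directions hold.

(⟹) Suppose 3n + 12 is even. Since 3 is odd, 3n and n have the same parity, so 3n + 12 ≡ n + 12 (mod 2). As 12 is even, 3n + 12 is even exactly when n is even. Thus n is even.

(⟸) Conversely, suppose n is even; write n = 2j. Then 3n + 12 = 3·(2j) + 12 = 2·3j + 12, which is even.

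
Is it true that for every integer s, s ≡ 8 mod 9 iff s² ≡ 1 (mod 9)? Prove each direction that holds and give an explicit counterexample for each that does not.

(⟹) Suppose s ≡ 8 mod 9. Write s = 9j + 8. Then (9j + 8)² = 81j² + 144j + 64 = 9(9j² + 16j + 7) + 1, so s² ≡ 1 (mod 9).

(⟸) This fails: take s = 1. Then 1² = 1 ≡ 1 (mod 9), yet 1 ≡ 1 (mod 9), not 8.

(⇒) holds; (⇐) fails.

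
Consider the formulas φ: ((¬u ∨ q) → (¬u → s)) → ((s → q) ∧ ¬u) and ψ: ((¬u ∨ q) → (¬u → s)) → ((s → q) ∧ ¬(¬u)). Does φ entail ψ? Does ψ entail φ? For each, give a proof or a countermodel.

Neither direction holds.

(⇒) This fails. Under u = F, s = T, q = T, the left side is true but the right side is false.

(⇐) This fails. Under u = T, s = F, q = F, the left side is false but the right side is true.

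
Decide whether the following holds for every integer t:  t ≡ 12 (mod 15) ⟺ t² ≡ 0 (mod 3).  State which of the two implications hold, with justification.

Forward direction. Suppose t ≡ 12 (mod 15). Then t² ≡ 12² = 144 (mod 15), and since 3 ∣ 15, also t² ≡ 0 (mod 3).

Converse. This fails: take t = 0. Then 0² = 0 ≡ 0 (mod 3), yet 0 ≡ 0 (mod 15), not 12.

Not equivalent: only (⇒) holds.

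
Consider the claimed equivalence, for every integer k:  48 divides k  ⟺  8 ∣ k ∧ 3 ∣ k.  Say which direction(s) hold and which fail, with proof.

Forward direction. If 48 ∣ k, write k = 48q. Since 48 = 6·8, k = 8·(6q), so 8 ∣ k; and since 48 = 16·3, k = 3·(16q), so 3 ∣ k.

Converse. This fails: take k = 24. Both 8 ∣ 24 and 3 ∣ 24, yet 24 is not a multiple of 48 (since 24 = 0·48 + 24), so 48 ∤ 24.

Not equivalent: only (⇒) holds.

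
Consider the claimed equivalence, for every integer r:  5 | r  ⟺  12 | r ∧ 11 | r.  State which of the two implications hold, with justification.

Neither direction holds.

(⟹) This fails: take r = 5. Certainly 5 ∣ 5, but 12 ∤ 5.

(⟸) This fails: take r = 132. Both 12 ∣ 132 and 11 ∣ 132, yet 132 is not a multiple of 5 (since 132 = 26·5 + 2), so 5 ∤ 132.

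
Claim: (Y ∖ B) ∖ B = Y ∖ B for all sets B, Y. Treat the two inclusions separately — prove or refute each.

(⊇) Let x ∈ Y ∖ B. Then x ∈ Y and x ∉ B, from which x ∈ (Y ∖ B) ∖ B.

(⊆) Let x ∈ (Y ∖ B) ∖ B. Then x ∈ Y and x ∉ B, from which x ∈ Y ∖ B.

The two sets are equal.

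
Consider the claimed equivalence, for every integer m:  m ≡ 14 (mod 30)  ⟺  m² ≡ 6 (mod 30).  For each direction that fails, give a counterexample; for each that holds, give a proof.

[⇒] This fails: take m = 14. Then 14 ≡ 14 (mod 30), but 14² = 196 ≡ 16 (mod 30), not 6.

[⇐] This fails: take m = 6. Then 6² = 36 ≡ 6 (mod 30), yet 6 ≡ 6 (mod 30), not 14.

Neither implication holds.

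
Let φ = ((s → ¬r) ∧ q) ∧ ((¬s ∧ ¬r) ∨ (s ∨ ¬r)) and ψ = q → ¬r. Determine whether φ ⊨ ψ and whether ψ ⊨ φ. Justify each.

Only the forward direction holds.

Forward direction. Assume the antecedent. If r is true, the antecedent cannot hold. If r is false, q → ¬r reduces to true regardless of the other variables. Either way q → ¬r holds.

Converse. This fails. Under r = F, s = F, q = F, the left side is false but the right side is true.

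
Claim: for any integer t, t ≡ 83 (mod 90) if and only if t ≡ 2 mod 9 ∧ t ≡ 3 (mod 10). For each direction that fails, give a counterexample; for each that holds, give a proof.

Both directions hold; the statement is true.

[⇐] If t ≡ 2 (mod 9) and t ≡ 3 (mod 10), then by the Chinese remainder theorem t ≡ 83 (mod 90). This is exactly t ≡ 83 (mod 90).

[⇒] Suppose t ≡ 83 (mod 90); write t = 90j + 83. Since 9 ∣ 90, reducing mod 9 gives t ≡ 83 ≡ 2 (mod 9); since 10 ∣ 90, reducing mod 10 gives t ≡ 83 ≡ 3 (mod 10).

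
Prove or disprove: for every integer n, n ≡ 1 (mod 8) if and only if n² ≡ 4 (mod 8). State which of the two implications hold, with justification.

Neither direction holds.

Forward direction. This fails: take n = 1. Then 1 ≡ 1 (mod 8), but 1² = 1 ≡ 1 (mod 8), not 4.

Converse. This fails: take n = 2. Then 2² = 4 ≡ 4 (mod 8), yet 2 ≡ 2 (mod 8), not 1.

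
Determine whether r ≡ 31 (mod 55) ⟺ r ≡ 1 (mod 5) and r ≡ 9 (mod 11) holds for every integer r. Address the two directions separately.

Both directions hold; the statement is true.

(→) Suppose r ≡ 31 (mod 55); write r = 55j + 31. Since 5 ∣ 55, reducing mod 5 gives r ≡ 31 ≡ 1 (mod 5); since 11 ∣ 55, reducing mod 11 gives r ≡ 31 ≡ 9 (mod 11).

(←) Conversely, if r ≡ 1 (mod 5) and r ≡ 9 (mod 11), then by the Chinese remainder theorem r ≡ 31 (mod 55). This is exactly r ≡ 31 (mod 55).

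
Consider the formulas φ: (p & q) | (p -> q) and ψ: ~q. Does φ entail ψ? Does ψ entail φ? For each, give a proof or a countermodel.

Both directions fail.

Forward direction. This fails. Under p = F, q = T, the left side is true but the right side is false.

Converse. This fails. Under p = T, q = F, the left side is false but the right side is true.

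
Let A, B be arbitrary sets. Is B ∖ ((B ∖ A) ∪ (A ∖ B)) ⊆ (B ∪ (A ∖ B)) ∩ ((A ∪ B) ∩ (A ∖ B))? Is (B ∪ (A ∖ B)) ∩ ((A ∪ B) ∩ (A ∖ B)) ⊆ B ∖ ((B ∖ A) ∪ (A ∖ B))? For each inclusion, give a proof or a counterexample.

Neither inclusion holds.

Forward inclusion. This inclusion fails. Take A = {1}, B = {1}; then 1 ∈ B ∖ ((B ∖ A) ∪ (A ∖ B)) but 1 ∉ (B ∪ (A ∖ B)) ∩ ((A ∪ B) ∩ (A ∖ B)).

Reverse inclusion. This inclusion fails. Take A = {1}, B = ∅; then 1 ∈ (B ∪ (A ∖ B)) ∩ ((A ∪ B) ∩ (A ∖ B)) but 1 ∉ B ∖ ((B ∖ A) ∪ (A ∖ B)).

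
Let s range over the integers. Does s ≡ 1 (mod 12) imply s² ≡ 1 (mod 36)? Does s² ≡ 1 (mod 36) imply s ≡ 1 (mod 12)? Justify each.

(⇒) This fails: take s = 13. Then 13 ≡ 1 (mod 12), but 13² = 169 ≡ 25 (mod 36), not 1.

(⇐) This fails: take s = 17. Then 17² = 289 ≡ 1 (mod 36), yet 17 ≡ 5 (mod 12), not 1.

(⇒) fails and (⇐) fails.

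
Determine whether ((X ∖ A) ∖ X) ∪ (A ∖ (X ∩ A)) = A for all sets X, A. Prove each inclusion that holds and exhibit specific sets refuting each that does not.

(⊇) This inclusion fails. Take X = {1}, A = {1}; then 1 ∈ A but 1 ∉ ((X ∖ A) ∖ X) ∪ (A ∖ (X ∩ A)).

(⊆) Let x ∈ ((X ∖ A) ∖ X) ∪ (A ∖ (X ∩ A)). Then x ∈ A and x ∉ X, from which x ∈ A.

The sets are not equal: only the forward inclusion holds.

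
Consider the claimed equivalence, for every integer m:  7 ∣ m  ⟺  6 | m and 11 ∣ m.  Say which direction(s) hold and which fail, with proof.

(⇒) This fails: take m = 7. Certainly 7 ∣ 7, but 6 ∤ 7.

(⇐) This fails: take m = 66. Both 6 ∣ 66 and 11 ∣ 66, yet 66 is not a multiple of 7 (since 66 = 9·7 + 3), so 7 ∤ 66.

(⇒) fails and (⇐) fails.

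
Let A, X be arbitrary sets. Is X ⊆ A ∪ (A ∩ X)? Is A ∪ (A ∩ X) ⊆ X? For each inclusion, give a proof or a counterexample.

(⟹) This inclusion fails. Take A = ∅, X = {1}; then 1 ∈ X but 1 ∉ A ∪ (A ∩ X).

(⟸) This inclusion fails. Take A = {1}, X = ∅; then 1 ∈ A ∪ (A ∩ X) but 1 ∉ X.

(⊆) fails and (⊇) fails.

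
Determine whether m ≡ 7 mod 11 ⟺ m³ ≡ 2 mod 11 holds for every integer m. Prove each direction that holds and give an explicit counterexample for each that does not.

[⇒] Suppose m ≡ 7 mod 11. Write m = 11j + 7. Then (11j + 7)³ = 1331j³ + 2541j² + 1617j + 343 = 11(121j³ + 231j² + 147j + 31) + 2, so m³ ≡ 2 (mod 11).

[⇐] For the converse, argue contrapositively. If m ≢ 7 (mod 11), then m is congruent to one of 0, 1, 2, 3, 4, 5, 6, 8, 9, 10 modulo 11, and these give m³ ≡ 0, 1, 8, 5, 9, 4, 7, 6, 3, 10 respectively — never 2.

Both directions hold; the statement is true.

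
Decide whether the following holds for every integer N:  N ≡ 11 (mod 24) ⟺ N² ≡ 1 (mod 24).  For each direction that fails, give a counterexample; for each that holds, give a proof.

Not equivalent: only (⇒) holds.

(⟹) Suppose N ≡ 11 (mod 24). Write N = 24j + 11. Then (24j + 11)² = 576j² + 528j + 121 = 24(24j² + 22j + 5) + 1, so N² ≡ 1 (mod 24).

(⟸) This fails: take N = 1. Then 1² = 1 ≡ 1 (mod 24), yet 1 ≡ 1 (mod 24), not 11.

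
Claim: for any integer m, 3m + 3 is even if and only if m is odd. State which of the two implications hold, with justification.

(⇐) Suppose m is odd; write m = 2j + 1. Then 3m + 3 = 3·(2j + 1) + 3 = 2·3j + 6, which is even.

(⇒) Suppose 3m + 3 is even. Since 3 is odd, 3m and m have the same parity, so 3m + 3 ≡ m + 3 (mod 2). As 3 is odd, 3m + 3 is even exactly when m is odd. Thus m is odd.

Both directions hold.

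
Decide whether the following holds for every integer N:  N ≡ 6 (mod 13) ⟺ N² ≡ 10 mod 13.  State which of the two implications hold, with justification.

The forward direction holds; the converse fails.

(←) This fails: take N = 7. Then 7² = 49 ≡ 10 (mod 13), yet 7 ≡ 7 (mod 13), not 6.

(→) Suppose N ≡ 6 (mod 13). Write N = 13j + 6. Then (13j + 6)² = 169j² + 156j + 36 = 13(13j² + 12j + 2) + 10, so N² ≡ 10 (mod 13).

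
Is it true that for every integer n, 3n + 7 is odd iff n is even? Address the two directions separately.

Equivalent; both directions hold.

(→) Suppose 3n + 7 is odd. Since 3 is odd, 3n and n have the same parity, so 3n + 7 ≡ n + 7 (mod 2). As 7 is odd, 3n + 7 is odd exactly when n is even. Thus n is even.

(←) Conversely, suppose n is even; write n = 2j. Then 3n + 7 = 3·(2j) + 7 = 2·3j + 7, which is odd.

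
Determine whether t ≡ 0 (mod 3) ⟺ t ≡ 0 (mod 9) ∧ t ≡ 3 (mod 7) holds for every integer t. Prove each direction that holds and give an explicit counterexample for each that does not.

[⇒] This fails: t = 0 gives 0 ≡ 0 (mod 3) but 0 ≡ 0 (mod 7), so the conjunction on the right does not hold.

[⇐] Conversely, if t ≡ 0 (mod 9) and t ≡ 3 (mod 7), then by the Chinese remainder theorem t ≡ 45 (mod 63). Since 45 ≡ 0 (mod 3) and 3 ∣ 63, we get t ≡ 0 (mod 3).

The forward direction fails; the converse holds.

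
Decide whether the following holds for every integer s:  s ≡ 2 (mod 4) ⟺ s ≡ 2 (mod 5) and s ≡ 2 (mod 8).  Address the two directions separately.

Forward direction. This fails: s = 34 gives 34 ≡ 2 (mod 4) but 34 ≡ 4 (mod 5), so the conjunction on the right does not hold.

Converse. If s ≡ 2 (mod 5) and s ≡ 2 (mod 8), then by the Chinese remainder theorem s ≡ 2 (mod 40). Since 2 ≡ 2 (mod 4) and 4 ∣ 40, we get s ≡ 2 (mod 4).

Only the reverse direction holds.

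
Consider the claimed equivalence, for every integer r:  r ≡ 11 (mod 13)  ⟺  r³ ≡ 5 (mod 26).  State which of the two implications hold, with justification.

Both directions fail.

(⇒) This fails: take r = 24. Then 24 ≡ 11 (mod 13), but 24³ = 13824 ≡ 18 (mod 26), not 5.

(⇐) This fails: take r = 7. Then 7³ = 343 ≡ 5 (mod 26), yet 7 ≡ 7 (mod 13), not 11.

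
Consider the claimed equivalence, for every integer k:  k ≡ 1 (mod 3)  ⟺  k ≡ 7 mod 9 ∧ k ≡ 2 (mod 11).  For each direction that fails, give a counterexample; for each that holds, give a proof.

(⟹) This fails: k = 1 gives 1 ≡ 1 (mod 3) but 1 ≡ 1 (mod 9), so the conjunction on the right does not hold.

(⟸) Conversely, if k ≡ 7 (mod 9) and k ≡ 2 (mod 11), then by the Chinese remainder theorem k ≡ 79 (mod 99). Since 79 ≡ 1 (mod 3) and 3 ∣ 99, we get k ≡ 1 (mod 3).

The forward direction fails; the converse holds.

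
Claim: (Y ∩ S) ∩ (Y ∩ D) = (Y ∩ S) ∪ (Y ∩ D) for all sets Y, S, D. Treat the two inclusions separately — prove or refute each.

(⊆) holds; (⊇) fails.

Reverse inclusion. This inclusion fails. Take Y = {1}, S = {1}, D = ∅; then 1 ∈ (Y ∩ S) ∪ (Y ∩ D) but 1 ∉ (Y ∩ S) ∩ (Y ∩ D).

Forward inclusion. Let x ∈ (Y ∩ S) ∩ (Y ∩ D). Then x ∈ Y ∩ S ∩ D, from which x ∈ (Y ∩ S) ∪ (Y ∩ D).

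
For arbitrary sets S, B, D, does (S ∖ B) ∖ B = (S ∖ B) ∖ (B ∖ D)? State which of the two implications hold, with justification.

Both inclusions hold; the sets are equal.

Forward inclusion. Let x ∈ (S ∖ B) ∖ B. Then either x ∈ S and x ∉ B, D; or x ∈ S ∩ D and x ∉ B. In each case x ∈ (S ∖ B) ∖ (B ∖ D), so (S ∖ B) ∖ B ⊆ (S ∖ B) ∖ (B ∖ D).

Reverse inclusion. Let x ∈ (S ∖ B) ∖ (B ∖ D). Then either x ∈ S and x ∉ B, D; or x ∈ S ∩ D and x ∉ B. In each case x ∈ (S ∖ B) ∖ B, so (S ∖ B) ∖ (B ∖ D) ⊆ (S ∖ B) ∖ B.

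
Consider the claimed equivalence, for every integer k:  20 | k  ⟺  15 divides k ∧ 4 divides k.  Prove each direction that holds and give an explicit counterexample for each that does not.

Forward direction. This fails: take k = 20. Certainly 20 ∣ 20, but 15 ∤ 20.

Converse. Suppose 15 ∣ k and 4 ∣ k. Any common multiple of 15 and 4 is a multiple of their lcm; here gcd(15, 4) = 1, so lcm(15, 4) = 15·4 = 60, so 60 ∣ k. Since 20 ∣ 60, it follows that 20 ∣ k.

Only the converse holds.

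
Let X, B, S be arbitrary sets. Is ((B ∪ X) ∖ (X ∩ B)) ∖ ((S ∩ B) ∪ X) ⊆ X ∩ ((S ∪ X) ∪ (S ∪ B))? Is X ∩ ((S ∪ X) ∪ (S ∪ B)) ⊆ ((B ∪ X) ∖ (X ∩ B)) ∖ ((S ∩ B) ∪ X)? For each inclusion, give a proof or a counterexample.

Both inclusions fail.

(⊆) This inclusion fails. Take X = ∅, B = {1}, S = ∅; then 1 ∈ ((B ∪ X) ∖ (X ∩ B)) ∖ ((S ∩ B) ∪ X) but 1 ∉ X ∩ ((S ∪ X) ∪ (S ∪ B)).

(⊇) This inclusion fails. Take X = {1}, B = ∅, S = ∅; then 1 ∈ X ∩ ((S ∪ X) ∪ (S ∪ B)) but 1 ∉ ((B ∪ X) ∖ (X ∩ B)) ∖ ((S ∩ B) ∪ X).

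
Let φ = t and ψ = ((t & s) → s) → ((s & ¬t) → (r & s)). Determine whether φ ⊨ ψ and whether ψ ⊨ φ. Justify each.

The forward direction holds; the converse fails.

(⟹) Assume the antecedent. If s is true, the antecedent forces (s = T, t = T, r = F) or (s = T, t = T, r = T), and the consequent holds there. If s is false, the consequent reduces to true regardless of the other variables. Either way the consequent holds.

(⟸) This fails. Under s = F, t = F, r = F, the left side is false but the right side is true.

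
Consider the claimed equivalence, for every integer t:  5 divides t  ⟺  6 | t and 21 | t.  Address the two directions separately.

Neither implication holds.

(⟹) This fails: take t = 5. Certainly 5 ∣ 5, but 6 ∤ 5.

(⟸) This fails: take t = 42. Both 6 ∣ 42 and 21 ∣ 42, yet 42 is not a multiple of 5 (since 42 = 8·5 + 2), so 5 ∤ 42.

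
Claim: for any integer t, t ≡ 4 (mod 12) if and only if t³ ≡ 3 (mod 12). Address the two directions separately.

Both directions fail.

(⟹) This fails: take t = 4. Then 4 ≡ 4 (mod 12), but 4³ = 64 ≡ 4 (mod 12), not 3.

(⟸) This fails: take t = 3. Then 3³ = 27 ≡ 3 (mod 12), yet 3 ≡ 3 (mod 12), not 4.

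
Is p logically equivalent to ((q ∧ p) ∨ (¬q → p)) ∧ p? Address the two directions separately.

Forward direction. Assume the antecedent. If q is true, the antecedent forces (q = T, p = T), and ((q ∧ p) ∨ (¬q → p)) ∧ p holds there. If q is false, the antecedent forces (q = F, p = T), and ((q ∧ p) ∨ (¬q → p)) ∧ p holds there. Either way ((q ∧ p) ∨ (¬q → p)) ∧ p holds.

Converse. Assume the antecedent. If q is true, the antecedent forces (q = T, p = T), and p holds there. If q is false, the antecedent forces (q = F, p = T), and p holds there. Either way p holds.

Equivalent; both directions hold.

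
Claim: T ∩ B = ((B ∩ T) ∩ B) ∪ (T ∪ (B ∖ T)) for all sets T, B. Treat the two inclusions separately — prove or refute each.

The sets are not equal: only the forward inclusion holds.

(⊇) This inclusion fails. Take T = {1}, B = ∅; then 1 ∈ ((B ∩ T) ∩ B) ∪ (T ∪ (B ∖ T)) but 1 ∉ T ∩ B.

(⊆) Let x ∈ T ∩ B. Then x ∈ T ∩ B, from which x ∈ ((B ∩ T) ∩ B) ∪ (T ∪ (B ∖ T)).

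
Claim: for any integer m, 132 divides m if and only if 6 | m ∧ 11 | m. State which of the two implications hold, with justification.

Only the forward implication holds.

[⇐] This fails: take m = 66. Both 6 ∣ 66 and 11 ∣ 66, yet 66 is not a multiple of 132 (since 66 = 0·132 + 66), so 132 ∤ 66.

[⇒] If 132 ∣ m, write m = 132q. Since 132 = 22·6, m = 6·(22q), so 6 ∣ m; and since 132 = 12·11, m = 11·(12q), so 11 ∣ m.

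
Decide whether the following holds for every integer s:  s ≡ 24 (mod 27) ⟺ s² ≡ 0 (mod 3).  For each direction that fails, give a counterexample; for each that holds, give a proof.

[⇒] Suppose s ≡ 24 (mod 27). Then s² ≡ 24² = 576 (mod 27), and since 3 ∣ 27, also s² ≡ 0 (mod 3).

[⇐] This fails: take s = 0. Then 0² = 0 ≡ 0 (mod 3), yet 0 ≡ 0 (mod 27), not 24.

(⇒) holds; (⇐) fails.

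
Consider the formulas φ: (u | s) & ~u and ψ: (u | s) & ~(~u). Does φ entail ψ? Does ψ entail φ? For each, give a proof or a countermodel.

Forward direction. This fails. Under u = F, s = T, the left side is true but the right side is false.

Converse. This fails. Under u = T, s = F, the left side is false but the right side is true.

(⇒) fails and (⇐) fails.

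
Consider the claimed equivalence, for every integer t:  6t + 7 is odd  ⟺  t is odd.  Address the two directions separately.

Not equivalent: only (⇐) holds.

(⟹) This fails: take t = 4. Then 6t + 7 = 31, which is odd, yet t = 4 is even, not odd.

(⟸) Suppose t is odd. Since 6 is even, 6t is even for every t, so 6t + 7 has the same parity as 7, which is odd. Hence 6t + 7 is odd.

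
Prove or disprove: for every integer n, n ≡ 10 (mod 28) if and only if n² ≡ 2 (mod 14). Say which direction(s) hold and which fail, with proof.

[⇒] Suppose n ≡ 10 (mod 28). Then n² ≡ 10² = 100 (mod 28), and since 14 ∣ 28, also n² ≡ 2 (mod 14).

[⇐] This fails: take n = 4. Then 4² = 16 ≡ 2 (mod 14), yet 4 ≡ 4 (mod 28), not 10.

Only the forward direction holds.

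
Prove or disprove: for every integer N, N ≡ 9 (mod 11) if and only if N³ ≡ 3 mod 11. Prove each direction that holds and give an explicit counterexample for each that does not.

(←) For the converse, argue contrapositively. If N ≢ 9 (mod 11), then N is congruent to one of 0, 1, 2, 3, 4, 5, 6, 7, 8, 10 modulo 11, and these give N³ ≡ 0, 1, 8, 5, 9, 4, 7, 2, 6, 10 respectively — never 3.

(→) Suppose N ≡ 9 (mod 11). Write N = 11j + 9. Then (11j + 9)³ = 1331j³ + 3267j² + 2673j + 729 = 11(121j³ + 297j² + 243j + 66) + 3, so N³ ≡ 3 (mod 11).

Both implications hold.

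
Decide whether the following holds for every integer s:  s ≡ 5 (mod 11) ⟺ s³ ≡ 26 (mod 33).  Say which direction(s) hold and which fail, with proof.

(⇒) fails; (⇐) holds.

(→) This fails: take s = 16. Then 16 ≡ 5 (mod 11), but 16³ = 4096 ≡ 4 (mod 33), not 26.

(←) Conversely, the residues r modulo 33 with r³ ≡ 26 (mod 33) are exactly {5}, and each is ≡ 5 (mod 11).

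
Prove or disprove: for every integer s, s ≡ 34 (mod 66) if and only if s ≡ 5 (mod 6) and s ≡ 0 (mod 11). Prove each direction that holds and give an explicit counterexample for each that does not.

(→) This fails: s = 34 gives 34 ≡ 34 (mod 66) but 34 ≡ 4 (mod 6), so the conjunction on the right does not hold.

(←) This fails: s = 11 satisfies both congruences on the right (11 ≡ 5 mod 6 and 11 ≡ 0 mod 11) yet 11 ≡ 11 (mod 66), not 34.

(⇒) fails and (⇐) fails.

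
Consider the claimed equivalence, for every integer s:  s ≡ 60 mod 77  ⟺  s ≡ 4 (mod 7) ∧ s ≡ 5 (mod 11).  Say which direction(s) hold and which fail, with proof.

Both directions hold; the statement is true.

(←) If s ≡ 4 (mod 7) and s ≡ 5 (mod 11), then by the Chinese remainder theorem s ≡ 60 (mod 77). This is exactly s ≡ 60 (mod 77).

(→) Suppose s ≡ 60 (mod 77); write s = 77j + 60. Since 7 ∣ 77, reducing mod 7 gives s ≡ 60 ≡ 4 (mod 7); since 11 ∣ 77, reducing mod 11 gives s ≡ 60 ≡ 5 (mod 11).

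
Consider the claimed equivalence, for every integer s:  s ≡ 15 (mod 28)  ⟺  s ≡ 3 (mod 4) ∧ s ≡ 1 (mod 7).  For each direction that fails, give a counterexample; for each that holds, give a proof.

(⟹) Suppose s ≡ 15 (mod 28); write s = 28j + 15. Since 4 ∣ 28, reducing mod 4 gives s ≡ 15 ≡ 3 (mod 4); since 7 ∣ 28, reducing mod 7 gives s ≡ 15 ≡ 1 (mod 7).

(⟸) Conversely, if s ≡ 3 (mod 4) and s ≡ 1 (mod 7), then by the Chinese remainder theorem s ≡ 15 (mod 28). This is exactly s ≡ 15 (mod 28).

Equivalent; both directions hold.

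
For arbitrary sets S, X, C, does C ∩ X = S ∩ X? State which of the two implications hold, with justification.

Both inclusions fail.

(⊆) This inclusion fails. Take S = ∅, X = {1}, C = {1}; then 1 ∈ C ∩ X but 1 ∉ S ∩ X.

(⊇) This inclusion fails. Take S = {1}, X = {1}, C = ∅; then 1 ∈ S ∩ X but 1 ∉ C ∩ X.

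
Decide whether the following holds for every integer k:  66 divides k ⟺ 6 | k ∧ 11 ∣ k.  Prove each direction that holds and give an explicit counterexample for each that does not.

(←) Suppose 6 ∣ k and 11 ∣ k. Any common multiple of 6 and 11 is a multiple of their lcm; here gcd(6, 11) = 1, so lcm(6, 11) = 6·11 = 66, so 66 ∣ k.

(→) If 66 ∣ k, write k = 66q. Since 66 = 11·6, k = 6·(11q), so 6 ∣ k; and since 66 = 6·11, k = 11·(6q), so 11 ∣ k.

The biconditional holds.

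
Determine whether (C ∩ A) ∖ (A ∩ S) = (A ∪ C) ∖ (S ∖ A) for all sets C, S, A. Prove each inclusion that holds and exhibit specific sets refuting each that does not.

Reverse inclusion. This inclusion fails. Take C = {1}, S = ∅, A = ∅; then 1 ∈ (A ∪ C) ∖ (S ∖ A) but 1 ∉ (C ∩ A) ∖ (A ∩ S).

Forward inclusion. Let x ∈ (C ∩ A) ∖ (A ∩ S). Then x ∈ C ∩ A and x ∉ S, from which x ∈ (A ∪ C) ∖ (S ∖ A).

Only the forward inclusion holds.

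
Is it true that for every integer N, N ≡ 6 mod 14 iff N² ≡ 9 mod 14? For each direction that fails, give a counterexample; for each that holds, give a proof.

Neither implication holds.

(⟹) This fails: take N = 6. Then 6 ≡ 6 (mod 14), but 6² = 36 ≡ 8 (mod 14), not 9.

(⟸) This fails: take N = 3. Then 3² = 9 ≡ 9 (mod 14), yet 3 ≡ 3 (mod 14), not 6.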